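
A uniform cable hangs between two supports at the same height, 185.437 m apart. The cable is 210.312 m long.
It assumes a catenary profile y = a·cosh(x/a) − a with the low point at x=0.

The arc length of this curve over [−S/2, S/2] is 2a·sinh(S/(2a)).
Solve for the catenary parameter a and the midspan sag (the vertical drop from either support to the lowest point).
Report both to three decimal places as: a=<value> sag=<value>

seed: a₀ = √(S³/(24(L−S))) = √(185.437³/(24·24.875)) = 103.349272
iter 1: u=0.897137  f(a)=+1.020e+00  f'(a)=-5.213e-01  a ← 103.349272 − (+1.020e+00/-5.213e-01) = 105.306941
iter 2: u=0.880460  f(a)=+2.972e-02  f'(a)=-4.913e-01  a ← 105.306941 − (+2.972e-02/-4.913e-01) = 105.367426
iter 3: u=0.879954  f(a)=+2.687e-05  f'(a)=-4.904e-01  a ← 105.367426 − (+2.687e-05/-4.904e-01) = 105.367481
iter 4: u=0.879954  f(a)=+2.200e-11  f'(a)=-4.904e-01  a ← 105.367481 − (+2.200e-11/-4.904e-01) = 105.367481
converged: |Δa| < 1e-12 after 4 iterations
sag = a·(cosh(S/(2a)) − 1) = 105.367481·(cosh(0.879954) − 1) = 43.495175
T_max/T_min = cosh(S/(2a)) = 1.412795

a=105.367 sag=43.495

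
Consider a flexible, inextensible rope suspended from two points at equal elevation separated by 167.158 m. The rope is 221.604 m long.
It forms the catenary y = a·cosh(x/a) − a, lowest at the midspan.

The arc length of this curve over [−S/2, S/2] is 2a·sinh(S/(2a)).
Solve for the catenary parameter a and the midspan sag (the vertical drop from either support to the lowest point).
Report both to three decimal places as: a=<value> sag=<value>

a=62.513 sag=64.707

seed: a₀ = √(S³/(24(L−S))) = √(167.158³/(24·54.446)) = 59.786364
iter 1: u=1.397961  f(a)=+5.575e+00  f'(a)=-2.203e+00  a ← 59.786364 − (+5.575e+00/-2.203e+00) = 62.316738
iter 2: u=1.341197  f(a)=+3.734e-01  f'(a)=-1.917e+00  a ← 62.316738 − (+3.734e-01/-1.917e+00) = 62.511552
iter 3: u=1.337017  f(a)=+1.942e-03  f'(a)=-1.897e+00  a ← 62.511552 − (+1.942e-03/-1.897e+00) = 62.512576
iter 4: u=1.336995  f(a)=+5.312e-08  f'(a)=-1.897e+00  a ← 62.512576 − (+5.312e-08/-1.897e+00) = 62.512576
iter 5: u=1.336995  f(a)=-5.684e-14  f'(a)=-1.897e+00  a ← 62.512576 − (-5.684e-14/-1.897e+00) = 62.512576
converged: |Δa| < 1e-12 after 5 iterations
sag = a·(cosh(S/(2a)) − 1) = 62.512576·(cosh(1.336995) − 1) = 64.707333
T_max/T_min = cosh(S/(2a)) = 2.035109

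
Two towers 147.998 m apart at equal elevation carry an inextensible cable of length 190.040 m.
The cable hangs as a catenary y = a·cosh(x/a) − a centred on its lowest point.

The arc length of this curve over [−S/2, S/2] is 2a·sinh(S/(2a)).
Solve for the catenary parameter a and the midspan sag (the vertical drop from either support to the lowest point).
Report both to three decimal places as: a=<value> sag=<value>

a=58.954 sag=52.869

seed: a₀ = √(S³/(24(L−S))) = √(147.998³/(24·42.042)) = 56.680864
iter 1: u=1.305538  f(a)=+3.732e+00  f'(a)=-1.752e+00  a ← 56.680864 − (+3.732e+00/-1.752e+00) = 58.810634
iter 2: u=1.258259  f(a)=+2.206e-01  f'(a)=-1.551e+00  a ← 58.810634 − (+2.206e-01/-1.551e+00) = 58.952933
iter 3: u=1.255222  f(a)=+8.786e-04  f'(a)=-1.538e+00  a ← 58.952933 − (+8.786e-04/-1.538e+00) = 58.953504
iter 4: u=1.255210  f(a)=+1.405e-08  f'(a)=-1.538e+00  a ← 58.953504 − (+1.405e-08/-1.538e+00) = 58.953504
iter 5: u=1.255210  f(a)=-2.842e-14  f'(a)=-1.538e+00  a ← 58.953504 − (-2.842e-14/-1.538e+00) = 58.953504
converged: |Δa| < 1e-12 after 5 iterations
sag = a·(cosh(S/(2a)) − 1) = 58.953504·(cosh(1.255210) − 1) = 52.869195
T_max/T_min = cosh(S/(2a)) = 1.896795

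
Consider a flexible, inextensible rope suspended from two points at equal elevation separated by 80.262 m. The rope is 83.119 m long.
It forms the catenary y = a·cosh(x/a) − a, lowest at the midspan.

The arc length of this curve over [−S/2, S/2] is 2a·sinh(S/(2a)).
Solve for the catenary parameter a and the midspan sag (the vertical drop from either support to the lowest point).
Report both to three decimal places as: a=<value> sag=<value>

a=87.297 sag=9.388

seed: a₀ = √(S³/(24(L−S))) = √(80.262³/(24·2.857)) = 86.836883
iter 1: u=0.462142  f(a)=+3.066e-02  f'(a)=-6.722e-02  a ← 86.836883 − (+3.066e-02/-6.722e-02) = 87.293085
iter 2: u=0.459727  f(a)=+2.433e-04  f'(a)=-6.615e-02  a ← 87.293085 − (+2.433e-04/-6.615e-02) = 87.296764
iter 3: u=0.459708  f(a)=+1.559e-08  f'(a)=-6.615e-02  a ← 87.296764 − (+1.559e-08/-6.615e-02) = 87.296764
iter 4: u=0.459708  f(a)=+1.421e-14  f'(a)=-6.615e-02  a ← 87.296764 − (+1.421e-14/-6.615e-02) = 87.296764
converged: |Δa| < 1e-12 after 4 iterations
sag = a·(cosh(S/(2a)) − 1) = 87.296764·(cosh(0.459708) − 1) = 9.387863
T_max/T_min = cosh(S/(2a)) = 1.107540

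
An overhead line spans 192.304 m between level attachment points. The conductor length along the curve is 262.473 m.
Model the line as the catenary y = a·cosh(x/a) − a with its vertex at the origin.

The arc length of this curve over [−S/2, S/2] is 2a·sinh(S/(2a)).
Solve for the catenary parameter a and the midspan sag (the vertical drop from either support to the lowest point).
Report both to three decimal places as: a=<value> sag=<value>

seed: a₀ = √(S³/(24(L−S))) = √(192.304³/(24·70.169)) = 64.983667
iter 1: u=1.479633  f(a)=+8.094e+00  f'(a)=-2.671e+00  a ← 64.983667 − (+8.094e+00/-2.671e+00) = 68.014077
iter 2: u=1.413707  f(a)=+6.006e-01  f'(a)=-2.288e+00  a ← 68.014077 − (+6.006e-01/-2.288e+00) = 68.276590
iter 3: u=1.408272  f(a)=+3.893e-03  f'(a)=-2.258e+00  a ← 68.276590 − (+3.893e-03/-2.258e+00) = 68.278314
iter 4: u=1.408236  f(a)=+1.659e-07  f'(a)=-2.258e+00  a ← 68.278314 − (+1.659e-07/-2.258e+00) = 68.278314
iter 5: u=1.408236  f(a)=+0.000e+00  f'(a)=-2.258e+00  a ← 68.278314 − (+0.000e+00/-2.258e+00) = 68.278314
converged: |Δa| < 1e-12 after 5 iterations
sag = a·(cosh(S/(2a)) − 1) = 68.278314·(cosh(1.408236) − 1) = 79.657304
T_max/T_min = cosh(S/(2a)) = 2.166656

a=68.278 sag=79.657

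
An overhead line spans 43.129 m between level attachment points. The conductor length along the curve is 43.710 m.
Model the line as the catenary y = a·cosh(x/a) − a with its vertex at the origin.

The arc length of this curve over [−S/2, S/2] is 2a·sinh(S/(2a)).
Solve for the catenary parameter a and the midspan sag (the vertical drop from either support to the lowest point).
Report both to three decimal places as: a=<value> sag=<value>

seed: a₀ = √(S³/(24(L−S))) = √(43.129³/(24·0.581)) = 75.850840
iter 1: u=0.284301  f(a)=+2.353e-03  f'(a)=-1.544e-02  a ← 75.850840 − (+2.353e-03/-1.544e-02) = 76.003171
iter 2: u=0.283732  f(a)=+7.106e-06  f'(a)=-1.535e-02  a ← 76.003171 − (+7.106e-06/-1.535e-02) = 76.003634
iter 3: u=0.283730  f(a)=+6.526e-11  f'(a)=-1.535e-02  a ← 76.003634 − (+6.526e-11/-1.535e-02) = 76.003634
iter 4: u=0.283730  f(a)=+0.000e+00  f'(a)=-1.535e-02  a ← 76.003634 − (+0.000e+00/-1.535e-02) = 76.003634
converged: |Δa| < 1e-12 after 4 iterations
sag = a·(cosh(S/(2a)) − 1) = 76.003634·(cosh(0.283730) − 1) = 3.079824
T_max/T_min = cosh(S/(2a)) = 1.040522

a=76.004 sag=3.080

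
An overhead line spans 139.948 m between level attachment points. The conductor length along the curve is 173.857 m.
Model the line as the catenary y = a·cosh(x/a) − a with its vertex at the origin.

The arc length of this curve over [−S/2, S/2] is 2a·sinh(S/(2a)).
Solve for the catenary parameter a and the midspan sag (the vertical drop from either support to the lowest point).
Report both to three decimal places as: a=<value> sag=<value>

a=60.036 sag=45.609

seed: a₀ = √(S³/(24(L−S))) = √(139.948³/(24·33.909)) = 58.034592
iter 1: u=1.205729  f(a)=+2.552e+00  f'(a)=-1.348e+00  a ← 58.034592 − (+2.552e+00/-1.348e+00) = 59.928341
iter 2: u=1.167628  f(a)=+1.302e-01  f'(a)=-1.213e+00  a ← 59.928341 − (+1.302e-01/-1.213e+00) = 60.035689
iter 3: u=1.165540  f(a)=+3.796e-04  f'(a)=-1.206e+00  a ← 60.035689 − (+3.796e-04/-1.206e+00) = 60.036003
iter 4: u=1.165534  f(a)=+3.245e-09  f'(a)=-1.206e+00  a ← 60.036003 − (+3.245e-09/-1.206e+00) = 60.036003
iter 5: u=1.165534  f(a)=+2.842e-14  f'(a)=-1.206e+00  a ← 60.036003 − (+2.842e-14/-1.206e+00) = 60.036003
converged: |Δa| < 1e-12 after 5 iterations
sag = a·(cosh(S/(2a)) − 1) = 60.036003·(cosh(1.165534) − 1) = 45.609090
T_max/T_min = cosh(S/(2a)) = 1.759696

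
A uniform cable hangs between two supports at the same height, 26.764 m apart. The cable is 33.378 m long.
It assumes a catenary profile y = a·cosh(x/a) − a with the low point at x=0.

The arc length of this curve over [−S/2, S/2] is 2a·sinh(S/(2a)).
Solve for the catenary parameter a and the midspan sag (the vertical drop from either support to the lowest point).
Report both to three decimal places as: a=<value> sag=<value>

seed: a₀ = √(S³/(24(L−S))) = √(26.764³/(24·6.614)) = 10.989775
iter 1: u=1.217677  f(a)=+5.080e-01  f'(a)=-1.392e+00  a ← 10.989775 − (+5.080e-01/-1.392e+00) = 11.354767
iter 2: u=1.178536  f(a)=+2.641e-02  f'(a)=-1.251e+00  a ← 11.354767 − (+2.641e-02/-1.251e+00) = 11.375882
iter 3: u=1.176348  f(a)=+8.000e-05  f'(a)=-1.243e+00  a ← 11.375882 − (+8.000e-05/-1.243e+00) = 11.375946
iter 4: u=1.176342  f(a)=+7.392e-10  f'(a)=-1.243e+00  a ← 11.375946 − (+7.392e-10/-1.243e+00) = 11.375946
iter 5: u=1.176342  f(a)=+0.000e+00  f'(a)=-1.243e+00  a ← 11.375946 − (+0.000e+00/-1.243e+00) = 11.375946
converged: |Δa| < 1e-12 after 5 iterations
sag = a·(cosh(S/(2a)) − 1) = 11.375946·(cosh(1.176342) − 1) = 8.821452
T_max/T_min = cosh(S/(2a)) = 1.775448

a=11.376 sag=8.821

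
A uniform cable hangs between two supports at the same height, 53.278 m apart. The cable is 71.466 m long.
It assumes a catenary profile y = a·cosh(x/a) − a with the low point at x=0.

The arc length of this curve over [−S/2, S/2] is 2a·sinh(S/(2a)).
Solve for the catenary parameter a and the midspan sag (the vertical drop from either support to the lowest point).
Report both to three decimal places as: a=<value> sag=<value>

a=19.500 sag=21.207

seed: a₀ = √(S³/(24(L−S))) = √(53.278³/(24·18.188)) = 18.613317
iter 1: u=1.431180  f(a)=+1.956e+00  f'(a)=-2.385e+00  a ← 18.613317 − (+1.956e+00/-2.385e+00) = 19.433512
iter 2: u=1.370776  f(a)=+1.367e-01  f'(a)=-2.062e+00  a ← 19.433512 − (+1.367e-01/-2.062e+00) = 19.499813
iter 3: u=1.366116  f(a)=+7.790e-04  f'(a)=-2.039e+00  a ← 19.499813 − (+7.790e-04/-2.039e+00) = 19.500195
iter 4: u=1.366089  f(a)=+2.560e-08  f'(a)=-2.039e+00  a ← 19.500195 − (+2.560e-08/-2.039e+00) = 19.500195
iter 5: u=1.366089  f(a)=-1.421e-14  f'(a)=-2.039e+00  a ← 19.500195 − (-1.421e-14/-2.039e+00) = 19.500195
converged: |Δa| < 1e-12 after 5 iterations
sag = a·(cosh(S/(2a)) − 1) = 19.500195·(cosh(1.366089) − 1) = 21.207358
T_max/T_min = cosh(S/(2a)) = 2.087546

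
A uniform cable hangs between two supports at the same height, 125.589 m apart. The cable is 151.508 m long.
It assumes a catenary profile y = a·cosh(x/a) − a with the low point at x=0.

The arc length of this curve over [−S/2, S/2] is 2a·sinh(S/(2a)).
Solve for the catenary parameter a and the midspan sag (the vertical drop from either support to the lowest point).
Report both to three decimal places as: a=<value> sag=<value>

seed: a₀ = √(S³/(24(L−S))) = √(125.589³/(24·25.919)) = 56.430339
iter 1: u=1.112779  f(a)=+1.653e+00  f'(a)=-1.038e+00  a ← 56.430339 − (+1.653e+00/-1.038e+00) = 58.023451
iter 2: u=1.082226  f(a)=+7.258e-02  f'(a)=-9.482e-01  a ← 58.023451 − (+7.258e-02/-9.482e-01) = 58.099995
iter 3: u=1.080800  f(a)=+1.542e-04  f'(a)=-9.442e-01  a ← 58.099995 − (+1.542e-04/-9.442e-01) = 58.100158
iter 4: u=1.080797  f(a)=+6.990e-10  f'(a)=-9.442e-01  a ← 58.100158 − (+6.990e-10/-9.442e-01) = 58.100158
iter 5: u=1.080797  f(a)=+0.000e+00  f'(a)=-9.442e-01  a ← 58.100158 − (+0.000e+00/-9.442e-01) = 58.100158
converged: |Δa| < 1e-12 after 5 iterations
sag = a·(cosh(S/(2a)) − 1) = 58.100158·(cosh(1.080797) − 1) = 37.368669
T_max/T_min = cosh(S/(2a)) = 1.643177

a=58.100 sag=37.369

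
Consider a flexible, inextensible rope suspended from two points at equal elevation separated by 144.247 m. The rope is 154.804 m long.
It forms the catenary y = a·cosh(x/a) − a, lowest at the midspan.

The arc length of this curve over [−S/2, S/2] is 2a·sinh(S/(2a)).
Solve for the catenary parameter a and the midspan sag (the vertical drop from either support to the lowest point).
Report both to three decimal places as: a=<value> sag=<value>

seed: a₀ = √(S³/(24(L−S))) = √(144.247³/(24·10.557)) = 108.838940
iter 1: u=0.662663  f(a)=+2.342e-01  f'(a)=-2.026e-01  a ← 108.838940 − (+2.342e-01/-2.026e-01) = 109.994789
iter 2: u=0.655699  f(a)=+3.784e-03  f'(a)=-1.961e-01  a ← 109.994789 − (+3.784e-03/-1.961e-01) = 110.014078
iter 3: u=0.655584  f(a)=+1.023e-06  f'(a)=-1.960e-01  a ← 110.014078 − (+1.023e-06/-1.960e-01) = 110.014084
iter 4: u=0.655584  f(a)=+8.527e-14  f'(a)=-1.960e-01  a ← 110.014084 − (+8.527e-14/-1.960e-01) = 110.014084
converged: |Δa| < 1e-12 after 4 iterations
sag = a·(cosh(S/(2a)) − 1) = 110.014084·(cosh(0.655584) − 1) = 24.500481
T_max/T_min = cosh(S/(2a)) = 1.222703

a=110.014 sag=24.500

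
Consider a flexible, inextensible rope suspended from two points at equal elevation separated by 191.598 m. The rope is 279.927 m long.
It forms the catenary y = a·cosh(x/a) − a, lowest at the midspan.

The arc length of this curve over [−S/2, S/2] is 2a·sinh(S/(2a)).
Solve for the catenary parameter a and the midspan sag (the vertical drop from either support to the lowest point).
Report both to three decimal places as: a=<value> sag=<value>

seed: a₀ = √(S³/(24(L−S))) = √(191.598³/(24·88.329)) = 57.600888
iter 1: u=1.663151  f(a)=+1.305e+01  f'(a)=-4.004e+00  a ← 57.600888 − (+1.305e+01/-4.004e+00) = 60.861149
iter 2: u=1.574058  f(a)=+1.190e+00  f'(a)=-3.304e+00  a ← 60.861149 − (+1.190e+00/-3.304e+00) = 61.221388
iter 3: u=1.564796  f(a)=+1.209e-02  f'(a)=-3.237e+00  a ← 61.221388 − (+1.209e-02/-3.237e+00) = 61.225122
iter 4: u=1.564701  f(a)=+1.275e-06  f'(a)=-3.236e+00  a ← 61.225122 − (+1.275e-06/-3.236e+00) = 61.225122
iter 5: u=1.564701  f(a)=-5.684e-14  f'(a)=-3.236e+00  a ← 61.225122 − (-5.684e-14/-3.236e+00) = 61.225122
converged: |Δa| < 1e-12 after 5 iterations
sag = a·(cosh(S/(2a)) − 1) = 61.225122·(cosh(1.564701) − 1) = 91.543647
T_max/T_min = cosh(S/(2a)) = 2.495197

a=61.225 sag=91.544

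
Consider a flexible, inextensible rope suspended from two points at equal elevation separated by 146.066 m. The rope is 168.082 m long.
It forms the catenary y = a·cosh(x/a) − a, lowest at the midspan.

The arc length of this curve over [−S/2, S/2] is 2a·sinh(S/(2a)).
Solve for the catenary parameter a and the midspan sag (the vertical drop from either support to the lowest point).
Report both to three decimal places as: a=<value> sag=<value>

a=78.477 sag=36.508

seed: a₀ = √(S³/(24(L−S))) = √(146.066³/(24·22.016)) = 76.797817
iter 1: u=0.950978  f(a)=+1.017e+00  f'(a)=-6.269e-01  a ← 76.797817 − (+1.017e+00/-6.269e-01) = 78.420434
iter 2: u=0.931301  f(a)=+3.313e-02  f'(a)=-5.867e-01  a ← 78.420434 − (+3.313e-02/-5.867e-01) = 78.476910
iter 3: u=0.930630  f(a)=+3.777e-05  f'(a)=-5.853e-01  a ← 78.476910 − (+3.777e-05/-5.853e-01) = 78.476974
iter 4: u=0.930630  f(a)=+4.923e-11  f'(a)=-5.853e-01  a ← 78.476974 − (+4.923e-11/-5.853e-01) = 78.476974
iter 5: u=0.930630  f(a)=+2.842e-14  f'(a)=-5.853e-01  a ← 78.476974 − (+2.842e-14/-5.853e-01) = 78.476974
converged: |Δa| < 1e-12 after 5 iterations
sag = a·(cosh(S/(2a)) − 1) = 78.476974·(cosh(0.930630) − 1) = 36.507917
T_max/T_min = cosh(S/(2a)) = 1.465205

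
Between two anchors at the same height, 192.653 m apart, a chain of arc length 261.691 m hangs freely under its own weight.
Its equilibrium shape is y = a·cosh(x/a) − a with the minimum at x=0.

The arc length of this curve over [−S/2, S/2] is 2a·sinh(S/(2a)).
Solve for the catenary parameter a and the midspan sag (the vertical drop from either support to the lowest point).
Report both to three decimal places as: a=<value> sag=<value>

a=68.967 sag=78.942

seed: a₀ = √(S³/(24(L−S))) = √(192.653³/(24·69.038)) = 65.692221
iter 1: u=1.466330  f(a)=+7.814e+00  f'(a)=-2.590e+00  a ← 65.692221 − (+7.814e+00/-2.590e+00) = 68.709140
iter 2: u=1.401946  f(a)=+5.705e-01  f'(a)=-2.224e+00  a ← 68.709140 − (+5.705e-01/-2.224e+00) = 68.965624
iter 3: u=1.396732  f(a)=+3.571e-03  f'(a)=-2.197e+00  a ← 68.965624 − (+3.571e-03/-2.197e+00) = 68.967250
iter 4: u=1.396699  f(a)=+1.418e-07  f'(a)=-2.196e+00  a ← 68.967250 − (+1.418e-07/-2.196e+00) = 68.967250
iter 5: u=1.396699  f(a)=+0.000e+00  f'(a)=-2.196e+00  a ← 68.967250 − (+0.000e+00/-2.196e+00) = 68.967250
converged: |Δa| < 1e-12 after 5 iterations
sag = a·(cosh(S/(2a)) − 1) = 68.967250·(cosh(1.396699) − 1) = 78.941595
T_max/T_min = cosh(S/(2a)) = 2.144624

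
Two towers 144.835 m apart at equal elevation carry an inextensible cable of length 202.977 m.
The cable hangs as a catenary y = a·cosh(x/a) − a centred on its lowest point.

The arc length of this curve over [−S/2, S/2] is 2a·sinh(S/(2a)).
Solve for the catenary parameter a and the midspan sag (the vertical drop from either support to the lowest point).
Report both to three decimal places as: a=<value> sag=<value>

seed: a₀ = √(S³/(24(L−S))) = √(144.835³/(24·58.142)) = 46.661606
iter 1: u=1.551972  f(a)=+7.417e+00  f'(a)=-3.146e+00  a ← 46.661606 − (+7.417e+00/-3.146e+00) = 49.019086
iter 2: u=1.477333  f(a)=+5.992e-01  f'(a)=-2.657e+00  a ← 49.019086 − (+5.992e-01/-2.657e+00) = 49.244620
iter 3: u=1.470567  f(a)=+4.669e-03  f'(a)=-2.615e+00  a ← 49.244620 − (+4.669e-03/-2.615e+00) = 49.246405
iter 4: u=1.470513  f(a)=+2.885e-07  f'(a)=-2.615e+00  a ← 49.246405 − (+2.885e-07/-2.615e+00) = 49.246405
iter 5: u=1.470513  f(a)=+2.842e-14  f'(a)=-2.615e+00  a ← 49.246405 − (+2.842e-14/-2.615e+00) = 49.246405
converged: |Δa| < 1e-12 after 5 iterations
sag = a·(cosh(S/(2a)) − 1) = 49.246405·(cosh(1.470513) − 1) = 63.559286
T_max/T_min = cosh(S/(2a)) = 2.290638

a=49.246 sag=63.559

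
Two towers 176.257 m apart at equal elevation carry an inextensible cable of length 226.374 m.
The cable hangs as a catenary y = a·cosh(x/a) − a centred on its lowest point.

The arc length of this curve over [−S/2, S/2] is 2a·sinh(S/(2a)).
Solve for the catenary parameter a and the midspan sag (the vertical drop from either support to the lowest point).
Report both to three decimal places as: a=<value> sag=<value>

seed: a₀ = √(S³/(24(L−S))) = √(176.257³/(24·50.117)) = 67.471662
iter 1: u=1.306156  f(a)=+4.453e+00  f'(a)=-1.755e+00  a ← 67.471662 − (+4.453e+00/-1.755e+00) = 70.009002
iter 2: u=1.258817  f(a)=+2.635e-01  f'(a)=-1.553e+00  a ← 70.009002 − (+2.635e-01/-1.553e+00) = 70.178698
iter 3: u=1.255773  f(a)=+1.051e-03  f'(a)=-1.540e+00  a ← 70.178698 − (+1.051e-03/-1.540e+00) = 70.179380
iter 4: u=1.255761  f(a)=+1.688e-08  f'(a)=-1.540e+00  a ← 70.179380 − (+1.688e-08/-1.540e+00) = 70.179380
iter 5: u=1.255761  f(a)=-2.842e-14  f'(a)=-1.540e+00  a ← 70.179380 − (-2.842e-14/-1.540e+00) = 70.179380
converged: |Δa| < 1e-12 after 5 iterations
sag = a·(cosh(S/(2a)) − 1) = 70.179380·(cosh(1.255761) − 1) = 62.998855
T_max/T_min = cosh(S/(2a)) = 1.897683

a=70.179 sag=62.999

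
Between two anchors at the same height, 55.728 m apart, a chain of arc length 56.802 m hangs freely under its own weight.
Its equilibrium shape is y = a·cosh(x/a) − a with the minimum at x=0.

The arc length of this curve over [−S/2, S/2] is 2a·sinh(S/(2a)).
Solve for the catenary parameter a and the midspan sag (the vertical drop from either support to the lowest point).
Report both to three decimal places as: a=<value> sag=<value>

a=82.177 sag=4.769

seed: a₀ = √(S³/(24(L−S))) = √(55.728³/(24·1.074)) = 81.941220
iter 1: u=0.340049  f(a)=+6.227e-03  f'(a)=-2.652e-02  a ← 81.941220 − (+6.227e-03/-2.652e-02) = 82.176024
iter 2: u=0.339077  f(a)=+2.687e-05  f'(a)=-2.629e-02  a ← 82.176024 − (+2.687e-05/-2.629e-02) = 82.177046
iter 3: u=0.339073  f(a)=+5.050e-10  f'(a)=-2.629e-02  a ← 82.177046 − (+5.050e-10/-2.629e-02) = 82.177046
iter 4: u=0.339073  f(a)=+0.000e+00  f'(a)=-2.629e-02  a ← 82.177046 − (+0.000e+00/-2.629e-02) = 82.177046
converged: |Δa| < 1e-12 after 4 iterations
sag = a·(cosh(S/(2a)) − 1) = 82.177046·(cosh(0.339073) − 1) = 4.769395
T_max/T_min = cosh(S/(2a)) = 1.058038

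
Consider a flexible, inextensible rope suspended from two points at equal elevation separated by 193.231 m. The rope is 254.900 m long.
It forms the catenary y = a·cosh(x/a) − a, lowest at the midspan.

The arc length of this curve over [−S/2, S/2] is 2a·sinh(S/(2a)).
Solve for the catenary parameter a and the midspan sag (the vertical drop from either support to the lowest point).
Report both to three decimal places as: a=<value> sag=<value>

a=72.943 sag=73.905

seed: a₀ = √(S³/(24(L−S))) = √(193.231³/(24·61.669)) = 69.819403
iter 1: u=1.383792  f(a)=+6.181e+00  f'(a)=-2.129e+00  a ← 69.819403 − (+6.181e+00/-2.129e+00) = 72.722918
iter 2: u=1.328543  f(a)=+4.065e-01  f'(a)=-1.857e+00  a ← 72.722918 − (+4.065e-01/-1.857e+00) = 72.941785
iter 3: u=1.324556  f(a)=+2.032e-03  f'(a)=-1.839e+00  a ← 72.941785 − (+2.032e-03/-1.839e+00) = 72.942890
iter 4: u=1.324536  f(a)=+5.131e-08  f'(a)=-1.839e+00  a ← 72.942890 − (+5.131e-08/-1.839e+00) = 72.942890
iter 5: u=1.324536  f(a)=+0.000e+00  f'(a)=-1.839e+00  a ← 72.942890 − (+0.000e+00/-1.839e+00) = 72.942890
converged: |Δa| < 1e-12 after 5 iterations
sag = a·(cosh(S/(2a)) − 1) = 72.942890·(cosh(1.324536) − 1) = 73.904540
T_max/T_min = cosh(S/(2a)) = 2.013184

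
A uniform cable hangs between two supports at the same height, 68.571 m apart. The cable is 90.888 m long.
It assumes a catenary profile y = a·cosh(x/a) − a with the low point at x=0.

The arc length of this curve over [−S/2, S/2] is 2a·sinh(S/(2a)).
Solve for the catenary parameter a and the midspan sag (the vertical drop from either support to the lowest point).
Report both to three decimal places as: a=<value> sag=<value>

a=25.653 sag=26.532

seed: a₀ = √(S³/(24(L−S))) = √(68.571³/(24·22.317)) = 24.535064
iter 1: u=1.397408  f(a)=+2.283e+00  f'(a)=-2.200e+00  a ← 24.535064 − (+2.283e+00/-2.200e+00) = 25.572769
iter 2: u=1.340703  f(a)=+1.528e-01  f'(a)=-1.915e+00  a ← 25.572769 − (+1.528e-01/-1.915e+00) = 25.652597
iter 3: u=1.336531  f(a)=+7.936e-04  f'(a)=-1.895e+00  a ← 25.652597 − (+7.936e-04/-1.895e+00) = 25.653016
iter 4: u=1.336510  f(a)=+2.164e-08  f'(a)=-1.895e+00  a ← 25.653016 − (+2.164e-08/-1.895e+00) = 25.653016
iter 5: u=1.336510  f(a)=+1.421e-14  f'(a)=-1.895e+00  a ← 25.653016 − (+1.421e-14/-1.895e+00) = 25.653016
converged: |Δa| < 1e-12 after 5 iterations
sag = a·(cosh(S/(2a)) − 1) = 25.653016·(cosh(1.336510) − 1) = 26.531602
T_max/T_min = cosh(S/(2a)) = 2.034249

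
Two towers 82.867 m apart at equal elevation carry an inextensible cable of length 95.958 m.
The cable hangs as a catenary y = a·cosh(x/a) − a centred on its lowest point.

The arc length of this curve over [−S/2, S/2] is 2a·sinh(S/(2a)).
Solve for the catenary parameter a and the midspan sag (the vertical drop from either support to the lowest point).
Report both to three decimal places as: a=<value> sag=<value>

a=43.532 sag=21.253

seed: a₀ = √(S³/(24(L−S))) = √(82.867³/(24·13.091)) = 42.557920
iter 1: u=0.973579  f(a)=+6.346e-01  f'(a)=-6.755e-01  a ← 42.557920 − (+6.346e-01/-6.755e-01) = 43.497340
iter 2: u=0.952553  f(a)=+2.162e-02  f'(a)=-6.302e-01  a ← 43.497340 − (+2.162e-02/-6.302e-01) = 43.531647
iter 3: u=0.951802  f(a)=+2.706e-05  f'(a)=-6.286e-01  a ← 43.531647 − (+2.706e-05/-6.286e-01) = 43.531690
iter 4: u=0.951801  f(a)=+4.248e-11  f'(a)=-6.286e-01  a ← 43.531690 − (+4.248e-11/-6.286e-01) = 43.531690
iter 5: u=0.951801  f(a)=+0.000e+00  f'(a)=-6.286e-01  a ← 43.531690 − (+0.000e+00/-6.286e-01) = 43.531690
converged: |Δa| < 1e-12 after 5 iterations
sag = a·(cosh(S/(2a)) − 1) = 43.531690·(cosh(0.951801) − 1) = 21.252509
T_max/T_min = cosh(S/(2a)) = 1.488208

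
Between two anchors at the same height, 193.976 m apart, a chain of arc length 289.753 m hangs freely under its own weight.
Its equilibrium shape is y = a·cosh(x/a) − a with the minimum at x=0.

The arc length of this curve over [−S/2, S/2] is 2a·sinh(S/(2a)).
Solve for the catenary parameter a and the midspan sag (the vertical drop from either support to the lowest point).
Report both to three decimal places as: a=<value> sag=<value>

a=60.124 sag=96.733

seed: a₀ = √(S³/(24(L−S))) = √(193.976³/(24·95.777)) = 56.348942
iter 1: u=1.721204  f(a)=+1.523e+01  f'(a)=-4.519e+00  a ← 56.348942 − (+1.523e+01/-4.519e+00) = 59.719108
iter 2: u=1.624070  f(a)=+1.473e+00  f'(a)=-3.684e+00  a ← 59.719108 − (+1.473e+00/-3.684e+00) = 60.119089
iter 3: u=1.613265  f(a)=+1.705e-02  f'(a)=-3.599e+00  a ← 60.119089 − (+1.705e-02/-3.599e+00) = 60.123827
iter 4: u=1.613138  f(a)=+2.341e-06  f'(a)=-3.598e+00  a ← 60.123827 − (+2.341e-06/-3.598e+00) = 60.123827
iter 5: u=1.613137  f(a)=+5.684e-14  f'(a)=-3.598e+00  a ← 60.123827 − (+5.684e-14/-3.598e+00) = 60.123827
converged: |Δa| < 1e-12 after 5 iterations
sag = a·(cosh(S/(2a)) − 1) = 60.123827·(cosh(1.613137) − 1) = 96.733034
T_max/T_min = cosh(S/(2a)) = 2.608897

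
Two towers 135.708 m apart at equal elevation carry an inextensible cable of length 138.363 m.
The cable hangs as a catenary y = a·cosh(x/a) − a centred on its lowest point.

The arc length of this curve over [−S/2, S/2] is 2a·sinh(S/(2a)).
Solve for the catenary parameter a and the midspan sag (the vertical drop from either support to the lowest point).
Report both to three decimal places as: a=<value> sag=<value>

seed: a₀ = √(S³/(24(L−S))) = √(135.708³/(24·2.655)) = 198.047923
iter 1: u=0.342614  f(a)=+1.563e-02  f'(a)=-2.713e-02  a ← 198.047923 − (+1.563e-02/-2.713e-02) = 198.623953
iter 2: u=0.341620  f(a)=+6.844e-05  f'(a)=-2.689e-02  a ← 198.623953 − (+6.844e-05/-2.689e-02) = 198.626498
iter 3: u=0.341616  f(a)=+1.326e-09  f'(a)=-2.689e-02  a ← 198.626498 − (+1.326e-09/-2.689e-02) = 198.626498
iter 4: u=0.341616  f(a)=-2.842e-14  f'(a)=-2.689e-02  a ← 198.626498 − (-2.842e-14/-2.689e-02) = 198.626498
converged: |Δa| < 1e-12 after 4 iterations
sag = a·(cosh(S/(2a)) − 1) = 198.626498·(cosh(0.341616) − 1) = 11.703161
T_max/T_min = cosh(S/(2a)) = 1.058920

a=198.626 sag=11.703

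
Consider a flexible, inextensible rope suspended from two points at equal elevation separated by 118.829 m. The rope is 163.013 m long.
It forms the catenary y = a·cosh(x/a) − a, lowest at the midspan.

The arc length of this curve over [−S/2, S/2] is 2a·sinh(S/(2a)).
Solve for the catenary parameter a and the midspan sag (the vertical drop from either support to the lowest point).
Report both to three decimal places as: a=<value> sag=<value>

seed: a₀ = √(S³/(24(L−S))) = √(118.829³/(24·44.184)) = 39.778237
iter 1: u=1.493643  f(a)=+5.199e+00  f'(a)=-2.758e+00  a ← 39.778237 − (+5.199e+00/-2.758e+00) = 41.663004
iter 2: u=1.426073  f(a)=+3.923e-01  f'(a)=-2.356e+00  a ← 41.663004 − (+3.923e-01/-2.356e+00) = 41.829505
iter 3: u=1.420397  f(a)=+2.638e-03  f'(a)=-2.325e+00  a ← 41.829505 − (+2.638e-03/-2.325e+00) = 41.830639
iter 4: u=1.420358  f(a)=+1.210e-07  f'(a)=-2.325e+00  a ← 41.830639 − (+1.210e-07/-2.325e+00) = 41.830639
iter 5: u=1.420358  f(a)=+0.000e+00  f'(a)=-2.325e+00  a ← 41.830639 − (+0.000e+00/-2.325e+00) = 41.830639
converged: |Δa| < 1e-12 after 5 iterations
sag = a·(cosh(S/(2a)) − 1) = 41.830639·(cosh(1.420358) − 1) = 49.783289
T_max/T_min = cosh(S/(2a)) = 2.190115

a=41.831 sag=49.783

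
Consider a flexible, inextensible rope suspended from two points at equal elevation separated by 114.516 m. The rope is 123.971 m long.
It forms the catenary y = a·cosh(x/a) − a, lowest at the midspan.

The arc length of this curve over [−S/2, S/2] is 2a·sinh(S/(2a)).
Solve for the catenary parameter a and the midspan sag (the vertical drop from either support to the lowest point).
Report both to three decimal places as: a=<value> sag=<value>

seed: a₀ = √(S³/(24(L−S))) = √(114.516³/(24·9.455)) = 81.350995
iter 1: u=0.703839  f(a)=+2.370e-01  f'(a)=-2.442e-01  a ← 81.350995 − (+2.370e-01/-2.442e-01) = 82.321533
iter 2: u=0.695541  f(a)=+4.308e-03  f'(a)=-2.354e-01  a ← 82.321533 − (+4.308e-03/-2.354e-01) = 82.339834
iter 3: u=0.695386  f(a)=+1.482e-06  f'(a)=-2.352e-01  a ← 82.339834 − (+1.482e-06/-2.352e-01) = 82.339841
iter 4: u=0.695386  f(a)=+1.847e-13  f'(a)=-2.352e-01  a ← 82.339841 − (+1.847e-13/-2.352e-01) = 82.339841
converged: |Δa| < 1e-12 after 4 iterations
sag = a·(cosh(S/(2a)) − 1) = 82.339841·(cosh(0.695386) − 1) = 20.723497
T_max/T_min = cosh(S/(2a)) = 1.251683

a=82.340 sag=20.723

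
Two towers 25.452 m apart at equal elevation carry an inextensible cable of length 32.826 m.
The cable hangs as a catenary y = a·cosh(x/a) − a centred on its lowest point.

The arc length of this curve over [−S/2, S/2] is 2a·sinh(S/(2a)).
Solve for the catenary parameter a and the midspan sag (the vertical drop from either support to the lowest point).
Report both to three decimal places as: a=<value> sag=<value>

seed: a₀ = √(S³/(24(L−S))) = √(25.452³/(24·7.374)) = 9.652186
iter 1: u=1.318458  f(a)=+6.681e-01  f'(a)=-1.811e+00  a ← 9.652186 − (+6.681e-01/-1.811e+00) = 10.021184
iter 2: u=1.269910  f(a)=+4.022e-02  f'(a)=-1.599e+00  a ← 10.021184 − (+4.022e-02/-1.599e+00) = 10.046346
iter 3: u=1.266729  f(a)=+1.665e-04  f'(a)=-1.585e+00  a ← 10.046346 − (+1.665e-04/-1.585e+00) = 10.046451
iter 4: u=1.266716  f(a)=+2.877e-09  f'(a)=-1.585e+00  a ← 10.046451 − (+2.877e-09/-1.585e+00) = 10.046451
iter 5: u=1.266716  f(a)=+7.105e-15  f'(a)=-1.585e+00  a ← 10.046451 − (+7.105e-15/-1.585e+00) = 10.046451
converged: |Δa| < 1e-12 after 5 iterations
sag = a·(cosh(S/(2a)) − 1) = 10.046451·(cosh(1.266716) − 1) = 9.197191
T_max/T_min = cosh(S/(2a)) = 1.915467

a=10.046 sag=9.197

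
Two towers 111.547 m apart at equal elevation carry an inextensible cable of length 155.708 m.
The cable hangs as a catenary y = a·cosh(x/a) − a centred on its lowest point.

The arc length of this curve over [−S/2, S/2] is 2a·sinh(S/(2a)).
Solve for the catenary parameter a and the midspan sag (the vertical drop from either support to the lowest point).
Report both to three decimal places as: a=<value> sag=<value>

a=38.167 sag=48.539

seed: a₀ = √(S³/(24(L−S))) = √(111.547³/(24·44.161)) = 36.187766
iter 1: u=1.541225  f(a)=+5.552e+00  f'(a)=-3.072e+00  a ← 36.187766 − (+5.552e+00/-3.072e+00) = 37.995032
iter 2: u=1.467916  f(a)=+4.430e-01  f'(a)=-2.599e+00  a ← 37.995032 − (+4.430e-01/-2.599e+00) = 38.165447
iter 3: u=1.461361  f(a)=+3.361e-03  f'(a)=-2.560e+00  a ← 38.165447 − (+3.361e-03/-2.560e+00) = 38.166760
iter 4: u=1.461311  f(a)=+1.967e-07  f'(a)=-2.560e+00  a ← 38.166760 − (+1.967e-07/-2.560e+00) = 38.166760
iter 5: u=1.461311  f(a)=+0.000e+00  f'(a)=-2.560e+00  a ← 38.166760 − (+0.000e+00/-2.560e+00) = 38.166760
converged: |Δa| < 1e-12 after 5 iterations
sag = a·(cosh(S/(2a)) − 1) = 38.166760·(cosh(1.461311) − 1) = 48.539335
T_max/T_min = cosh(S/(2a)) = 2.271770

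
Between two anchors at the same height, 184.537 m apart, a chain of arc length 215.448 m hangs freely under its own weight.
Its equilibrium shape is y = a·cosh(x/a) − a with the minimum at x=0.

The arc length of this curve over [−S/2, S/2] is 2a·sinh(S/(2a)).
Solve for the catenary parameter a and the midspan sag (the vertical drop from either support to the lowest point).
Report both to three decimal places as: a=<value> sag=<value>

seed: a₀ = √(S³/(24(L−S))) = √(184.537³/(24·30.911)) = 92.037123
iter 1: u=1.002514  f(a)=+1.591e+00  f'(a)=-7.417e-01  a ← 92.037123 − (+1.591e+00/-7.417e-01) = 94.182272
iter 2: u=0.979680  f(a)=+5.732e-02  f'(a)=-6.891e-01  a ← 94.182272 − (+5.732e-02/-6.891e-01) = 94.265457
iter 3: u=0.978816  f(a)=+8.058e-05  f'(a)=-6.872e-01  a ← 94.265457 − (+8.058e-05/-6.872e-01) = 94.265575
iter 4: u=0.978814  f(a)=+1.597e-10  f'(a)=-6.872e-01  a ← 94.265575 − (+1.597e-10/-6.872e-01) = 94.265575
iter 5: u=0.978814  f(a)=+2.842e-14  f'(a)=-6.872e-01  a ← 94.265575 − (+2.842e-14/-6.872e-01) = 94.265575
converged: |Δa| < 1e-12 after 5 iterations
sag = a·(cosh(S/(2a)) − 1) = 94.265575·(cosh(0.978814) − 1) = 48.879313
T_max/T_min = cosh(S/(2a)) = 1.518528

a=94.266 sag=48.879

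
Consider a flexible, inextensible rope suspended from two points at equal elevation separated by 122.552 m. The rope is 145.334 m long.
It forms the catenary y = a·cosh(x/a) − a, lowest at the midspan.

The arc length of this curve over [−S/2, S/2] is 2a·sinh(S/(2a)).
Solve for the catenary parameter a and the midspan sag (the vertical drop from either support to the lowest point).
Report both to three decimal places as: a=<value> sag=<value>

seed: a₀ = √(S³/(24(L−S))) = √(122.552³/(24·22.782)) = 58.020178
iter 1: u=1.056115  f(a)=+1.305e+00  f'(a)=-8.765e-01  a ← 58.020178 − (+1.305e+00/-8.765e-01) = 59.508879
iter 2: u=1.029695  f(a)=+5.191e-02  f'(a)=-8.080e-01  a ← 59.508879 − (+5.191e-02/-8.080e-01) = 59.573120
iter 3: u=1.028585  f(a)=+8.968e-05  f'(a)=-8.052e-01  a ← 59.573120 − (+8.968e-05/-8.052e-01) = 59.573232
iter 4: u=1.028583  f(a)=+2.687e-10  f'(a)=-8.052e-01  a ← 59.573232 − (+2.687e-10/-8.052e-01) = 59.573232
iter 5: u=1.028583  f(a)=+2.842e-14  f'(a)=-8.052e-01  a ← 59.573232 − (+2.842e-14/-8.052e-01) = 59.573232
converged: |Δa| < 1e-12 after 5 iterations
sag = a·(cosh(S/(2a)) − 1) = 59.573232·(cosh(1.028583) − 1) = 34.391990
T_max/T_min = cosh(S/(2a)) = 1.577306

a=59.573 sag=34.392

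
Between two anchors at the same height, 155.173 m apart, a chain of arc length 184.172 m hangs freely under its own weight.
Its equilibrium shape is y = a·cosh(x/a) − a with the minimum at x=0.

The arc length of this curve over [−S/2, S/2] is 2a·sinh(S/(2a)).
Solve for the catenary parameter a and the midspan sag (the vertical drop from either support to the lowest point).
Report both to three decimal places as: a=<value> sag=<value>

seed: a₀ = √(S³/(24(L−S))) = √(155.173³/(24·28.999)) = 73.270154
iter 1: u=1.058910  f(a)=+1.670e+00  f'(a)=-8.840e-01  a ← 73.270154 − (+1.670e+00/-8.840e-01) = 75.159291
iter 2: u=1.032294  f(a)=+6.676e-02  f'(a)=-8.145e-01  a ← 75.159291 − (+6.676e-02/-8.145e-01) = 75.241255
iter 3: u=1.031170  f(a)=+1.166e-04  f'(a)=-8.117e-01  a ← 75.241255 − (+1.166e-04/-8.117e-01) = 75.241398
iter 4: u=1.031168  f(a)=+3.566e-10  f'(a)=-8.117e-01  a ← 75.241398 − (+3.566e-10/-8.117e-01) = 75.241398
iter 5: u=1.031168  f(a)=+2.842e-14  f'(a)=-8.117e-01  a ← 75.241398 − (+2.842e-14/-8.117e-01) = 75.241398
converged: |Δa| < 1e-12 after 5 iterations
sag = a·(cosh(S/(2a)) − 1) = 75.241398·(cosh(1.031168) − 1) = 43.674956
T_max/T_min = cosh(S/(2a)) = 1.580464

a=75.241 sag=43.675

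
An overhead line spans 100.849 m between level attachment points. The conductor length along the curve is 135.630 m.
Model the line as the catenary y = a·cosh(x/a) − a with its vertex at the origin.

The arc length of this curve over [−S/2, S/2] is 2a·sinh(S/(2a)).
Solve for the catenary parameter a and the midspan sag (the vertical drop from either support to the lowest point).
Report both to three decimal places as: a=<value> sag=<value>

seed: a₀ = √(S³/(24(L−S))) = √(100.849³/(24·34.781)) = 35.053448
iter 1: u=1.438503  f(a)=+3.781e+00  f'(a)=-2.427e+00  a ← 35.053448 − (+3.781e+00/-2.427e+00) = 36.611611
iter 2: u=1.377282  f(a)=+2.667e-01  f'(a)=-2.095e+00  a ← 36.611611 − (+2.667e-01/-2.095e+00) = 36.738909
iter 3: u=1.372509  f(a)=+1.550e-03  f'(a)=-2.071e+00  a ← 36.738909 − (+1.550e-03/-2.071e+00) = 36.739658
iter 4: u=1.372481  f(a)=+5.302e-08  f'(a)=-2.071e+00  a ← 36.739658 − (+5.302e-08/-2.071e+00) = 36.739658
iter 5: u=1.372481  f(a)=+0.000e+00  f'(a)=-2.071e+00  a ← 36.739658 − (+0.000e+00/-2.071e+00) = 36.739658
converged: |Δa| < 1e-12 after 5 iterations
sag = a·(cosh(S/(2a)) − 1) = 36.739658·(cosh(1.372481) − 1) = 40.388007
T_max/T_min = cosh(S/(2a)) = 2.099303

a=36.740 sag=40.388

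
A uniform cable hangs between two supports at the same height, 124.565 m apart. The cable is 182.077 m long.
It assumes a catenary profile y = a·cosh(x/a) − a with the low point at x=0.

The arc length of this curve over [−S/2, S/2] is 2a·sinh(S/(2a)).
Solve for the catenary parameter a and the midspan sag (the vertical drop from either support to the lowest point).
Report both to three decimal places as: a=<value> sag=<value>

seed: a₀ = √(S³/(24(L−S))) = √(124.565³/(24·57.512)) = 37.420466
iter 1: u=1.664397  f(a)=+8.512e+00  f'(a)=-4.014e+00  a ← 37.420466 − (+8.512e+00/-4.014e+00) = 39.541065
iter 2: u=1.575135  f(a)=+7.772e-01  f'(a)=-3.312e+00  a ← 39.541065 − (+7.772e-01/-3.312e+00) = 39.775743
iter 3: u=1.565841  f(a)=+7.916e-03  f'(a)=-3.245e+00  a ← 39.775743 − (+7.916e-03/-3.245e+00) = 39.778183
iter 4: u=1.565745  f(a)=+8.399e-07  f'(a)=-3.244e+00  a ← 39.778183 − (+8.399e-07/-3.244e+00) = 39.778184
iter 5: u=1.565745  f(a)=+2.842e-14  f'(a)=-3.244e+00  a ← 39.778184 − (+2.842e-14/-3.244e+00) = 39.778184
converged: |Δa| < 1e-12 after 5 iterations
sag = a·(cosh(S/(2a)) − 1) = 39.778184·(cosh(1.565745) − 1) = 59.571262
T_max/T_min = cosh(S/(2a)) = 2.497586

a=39.778 sag=59.571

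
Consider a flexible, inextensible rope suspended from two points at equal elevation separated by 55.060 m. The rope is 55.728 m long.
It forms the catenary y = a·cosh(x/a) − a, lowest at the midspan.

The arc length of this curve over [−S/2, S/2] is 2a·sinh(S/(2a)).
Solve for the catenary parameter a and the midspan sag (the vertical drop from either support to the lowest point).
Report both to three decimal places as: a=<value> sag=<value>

seed: a₀ = √(S³/(24(L−S))) = √(55.060³/(24·0.668)) = 102.037652
iter 1: u=0.269802  f(a)=+2.436e-03  f'(a)=-1.319e-02  a ← 102.037652 − (+2.436e-03/-1.319e-02) = 102.222318
iter 2: u=0.269315  f(a)=+6.628e-06  f'(a)=-1.312e-02  a ← 102.222318 − (+6.628e-06/-1.312e-02) = 102.222824
iter 3: u=0.269314  f(a)=+4.938e-11  f'(a)=-1.312e-02  a ← 102.222824 − (+4.938e-11/-1.312e-02) = 102.222824
iter 4: u=0.269314  f(a)=+0.000e+00  f'(a)=-1.312e-02  a ← 102.222824 − (+0.000e+00/-1.312e-02) = 102.222824
converged: |Δa| < 1e-12 after 4 iterations
sag = a·(cosh(S/(2a)) − 1) = 102.222824·(cosh(0.269314) − 1) = 3.729563
T_max/T_min = cosh(S/(2a)) = 1.036485

a=102.223 sag=3.730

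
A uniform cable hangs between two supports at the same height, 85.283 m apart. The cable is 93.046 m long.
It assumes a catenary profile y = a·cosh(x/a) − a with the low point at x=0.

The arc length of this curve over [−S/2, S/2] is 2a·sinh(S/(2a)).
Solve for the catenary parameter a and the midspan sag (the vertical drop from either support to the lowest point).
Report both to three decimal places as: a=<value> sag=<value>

seed: a₀ = √(S³/(24(L−S))) = √(85.283³/(24·7.763)) = 57.699665
iter 1: u=0.739025  f(a)=+2.148e-01  f'(a)=-2.841e-01  a ← 57.699665 − (+2.148e-01/-2.841e-01) = 58.455710
iter 2: u=0.729467  f(a)=+4.294e-03  f'(a)=-2.728e-01  a ← 58.455710 − (+4.294e-03/-2.728e-01) = 58.471451
iter 3: u=0.729270  f(a)=+1.794e-06  f'(a)=-2.726e-01  a ← 58.471451 − (+1.794e-06/-2.726e-01) = 58.471457
iter 4: u=0.729270  f(a)=+3.126e-13  f'(a)=-2.726e-01  a ← 58.471457 − (+3.126e-13/-2.726e-01) = 58.471457
converged: |Δa| < 1e-12 after 4 iterations
sag = a·(cosh(S/(2a)) − 1) = 58.471457·(cosh(0.729270) − 1) = 16.250031
T_max/T_min = cosh(S/(2a)) = 1.277914

a=58.471 sag=16.250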